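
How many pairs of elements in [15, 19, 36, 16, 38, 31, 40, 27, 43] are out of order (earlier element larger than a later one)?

For each element, count later entries that are smaller:
15: 0
19: 1
36: 3
16: 0
38: 2
31: 1
40: 1
27: 0
43: 0
Sum: 0 + 1 + 3 + 0 + 2 + 1 + 1 + 0 + 0 = 8

8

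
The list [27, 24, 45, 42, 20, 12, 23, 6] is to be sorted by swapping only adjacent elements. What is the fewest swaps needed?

Minimum adjacent swaps = number of inversions (each swap of adjacent out-of-order elements removes one inversion and no swap can remove more).
Count inversions — for each element, later elements that are smaller:
27: 24, 20, 12, 23, 6 → 5
24: 20, 12, 23, 6 → 4
45: 42, 20, 12, 23, 6 → 5
42: 20, 12, 23, 6 → 4
20: 12, 6 → 2
12: 6 → 1
23: 6 → 1
6: none → 0
Total inversions: 5 + 4 + 5 + 4 + 2 + 1 + 1 + 0 = 22

There are 22 swaps.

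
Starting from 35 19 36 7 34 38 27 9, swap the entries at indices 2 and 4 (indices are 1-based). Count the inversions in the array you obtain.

15

Positions 2 and 4 hold 19 and 7; after swapping, the array is [35, 7, 36, 19, 34, 38, 27, 9].
For each element, count later entries that are smaller:
35: 5
7: 0
36: 4
19: 1
34: 2
38: 2
27: 1
9: 0
Sum: 5 + 0 + 4 + 1 + 2 + 2 + 1 + 0 = 15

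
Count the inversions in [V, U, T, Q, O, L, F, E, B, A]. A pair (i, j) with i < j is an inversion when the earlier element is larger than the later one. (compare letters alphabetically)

Element-by-element contributions:
V → U, T, Q, O, L, F, E, B, A → 9
U → T, Q, O, L, F, E, B, A → 8
T → Q, O, L, F, E, B, A → 7
Q → O, L, F, E, B, A → 6
O → L, F, E, B, A → 5
L → F, E, B, A → 4
F → E, B, A → 3
E → B, A → 2
B → A → 1
A → none → 0
Sum: 9 + 8 + 7 + 6 + 5 + 4 + 3 + 2 + 1 + 0 = 45

45 inversions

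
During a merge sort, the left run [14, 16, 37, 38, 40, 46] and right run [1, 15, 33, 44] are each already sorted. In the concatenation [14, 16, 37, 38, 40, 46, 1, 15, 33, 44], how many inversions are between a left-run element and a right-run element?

Split inversions: 16

Count, for every r in R, how many entries of L exceed r:
r = 1: 14, 16, 37, 38, 40, 46 → 6
r = 15: 16, 37, 38, 40, 46 → 5
r = 33: 37, 38, 40, 46 → 4
r = 44: 46 → 1
Cross-inversions: 6 + 5 + 4 + 1 = 16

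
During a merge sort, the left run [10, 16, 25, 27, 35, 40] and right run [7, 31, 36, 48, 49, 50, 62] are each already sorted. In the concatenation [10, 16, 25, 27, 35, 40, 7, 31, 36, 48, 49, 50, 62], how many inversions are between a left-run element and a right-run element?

9

Count, for every r in R, how many entries of L exceed r:
r = 7: 10, 16, 25, 27, 35, 40 → 6
r = 31: 35, 40 → 2
r = 36: 40 → 1
r = 48: none → 0
r = 49: none → 0
r = 50: none → 0
r = 62: none → 0
Cross-inversions: 6 + 2 + 1 + 0 + 0 + 0 + 0 = 9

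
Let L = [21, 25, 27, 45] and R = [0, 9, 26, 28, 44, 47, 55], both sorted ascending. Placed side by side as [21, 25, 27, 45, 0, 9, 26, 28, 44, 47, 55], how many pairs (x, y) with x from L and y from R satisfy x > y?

12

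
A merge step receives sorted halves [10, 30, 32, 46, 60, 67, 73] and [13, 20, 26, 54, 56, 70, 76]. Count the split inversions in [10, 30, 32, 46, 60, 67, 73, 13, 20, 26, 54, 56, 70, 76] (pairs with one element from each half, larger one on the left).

There are 25 split inversions.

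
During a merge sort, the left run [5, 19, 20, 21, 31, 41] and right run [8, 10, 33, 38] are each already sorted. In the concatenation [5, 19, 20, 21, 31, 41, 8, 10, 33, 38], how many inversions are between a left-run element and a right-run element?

12 cross-inversions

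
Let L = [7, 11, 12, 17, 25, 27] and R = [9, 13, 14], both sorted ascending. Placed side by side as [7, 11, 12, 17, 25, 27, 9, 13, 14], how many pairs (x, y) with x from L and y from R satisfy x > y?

For each element r of the right run, count left-run elements greater than r:
r = 9: 11, 12, 17, 25, 27 → 5
r = 13: 17, 25, 27 → 3
r = 14: 17, 25, 27 → 3
Cross-inversions: 5 + 3 + 3 = 11

11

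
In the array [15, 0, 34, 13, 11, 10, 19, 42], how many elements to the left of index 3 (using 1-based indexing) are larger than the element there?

The element at index 3 is 34.
Elements before it: 15, 0
None of them are larger than 34.

0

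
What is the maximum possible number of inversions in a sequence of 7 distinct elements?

A reversed (strictly descending) arrangement makes every pair an inversion, giving C(7, 2) inversions.
C(7, 2) = 7·6/2 = 21

21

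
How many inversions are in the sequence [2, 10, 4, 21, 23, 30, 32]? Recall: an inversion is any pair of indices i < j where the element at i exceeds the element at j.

Out-of-order pairs: 1

Inversion pairs (indices are 0-based):
(1,2): 10 > 4
That's 1 pair.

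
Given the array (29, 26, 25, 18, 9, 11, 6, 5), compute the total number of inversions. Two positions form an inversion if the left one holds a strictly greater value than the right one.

There are 27 inversions.

Sweep left to right; for each value list the smaller values that follow it:
29 → 26, 25, 18, 9, 11, 6, 5 → 7
26 → 25, 18, 9, 11, 6, 5 → 6
25 → 18, 9, 11, 6, 5 → 5
18 → 9, 11, 6, 5 → 4
9 → 6, 5 → 2
11 → 6, 5 → 2
6 → 5 → 1
5 → none → 0
Sum: 7 + 6 + 5 + 4 + 2 + 2 + 1 + 0 = 27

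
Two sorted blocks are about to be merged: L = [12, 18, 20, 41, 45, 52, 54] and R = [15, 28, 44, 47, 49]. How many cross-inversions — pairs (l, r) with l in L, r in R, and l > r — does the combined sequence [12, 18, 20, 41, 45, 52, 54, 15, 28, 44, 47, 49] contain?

Take each right-half value and tally the left-half values above it:
r = 15: 18, 20, 41, 45, 52, 54 → 6
r = 28: 41, 45, 52, 54 → 4
r = 44: 45, 52, 54 → 3
r = 47: 52, 54 → 2
r = 49: 52, 54 → 2
Cross-inversions: 6 + 4 + 3 + 2 + 2 = 17

17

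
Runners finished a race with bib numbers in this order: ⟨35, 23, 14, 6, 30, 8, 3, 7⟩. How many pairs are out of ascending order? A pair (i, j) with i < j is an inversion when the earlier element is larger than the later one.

Inversions: 22

Element-by-element contributions:
35 → 23, 14, 6, 30, 8, 3, 7 → 7
23 → 14, 6, 8, 3, 7 → 5
14 → 6, 8, 3, 7 → 4
6 → 3 → 1
30 → 8, 3, 7 → 3
8 → 3, 7 → 2
3 → none → 0
7 → none → 0
Sum: 7 + 5 + 4 + 1 + 3 + 2 + 0 + 0 = 22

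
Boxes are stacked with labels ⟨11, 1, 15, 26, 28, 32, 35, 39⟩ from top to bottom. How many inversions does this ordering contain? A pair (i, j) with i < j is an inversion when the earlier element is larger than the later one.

For each element, count later entries that are smaller:
11 → 1 → 1
1 → none → 0
15 → none → 0
26 → none → 0
28 → none → 0
32 → none → 0
35 → none → 0
39 → none → 0
Sum: 1 + 0 + 0 + 0 + 0 + 0 + 0 + 0 = 1

1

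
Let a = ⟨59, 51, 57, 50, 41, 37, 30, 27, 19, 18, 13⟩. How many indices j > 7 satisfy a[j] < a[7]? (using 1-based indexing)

4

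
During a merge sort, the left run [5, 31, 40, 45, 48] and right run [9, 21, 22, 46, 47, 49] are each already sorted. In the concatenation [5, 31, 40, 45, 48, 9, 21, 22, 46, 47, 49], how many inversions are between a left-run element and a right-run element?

14 cross-inversions

Count, for every r in R, how many entries of L exceed r:
r = 9: 31, 40, 45, 48 → 4
r = 21: 31, 40, 45, 48 → 4
r = 22: 31, 40, 45, 48 → 4
r = 46: 48 → 1
r = 47: 48 → 1
r = 49: none → 0
Cross-inversions: 4 + 4 + 4 + 1 + 1 + 0 = 14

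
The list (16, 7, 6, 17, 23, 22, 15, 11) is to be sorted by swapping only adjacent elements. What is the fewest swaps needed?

13 swaps

Minimum adjacent swaps = number of inversions (each swap of adjacent out-of-order elements removes one inversion and no swap can remove more).
Count inversions — for each element, later elements that are smaller:
16: 7, 6, 15, 11 → 4
7: 6 → 1
6: none → 0
17: 15, 11 → 2
23: 22, 15, 11 → 3
22: 15, 11 → 2
15: 11 → 1
11: none → 0
Total inversions: 4 + 1 + 0 + 2 + 3 + 2 + 1 + 0 = 13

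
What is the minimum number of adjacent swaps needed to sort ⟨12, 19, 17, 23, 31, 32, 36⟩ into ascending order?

The minimum number of adjacent swaps to sort an array equals its inversion count, since every such swap removes exactly one inversion.
Count inversions — for each element, later elements that are smaller:
12: none → 0
19: 17 → 1
17: none → 0
23: none → 0
31: none → 0
32: none → 0
36: none → 0
Total inversions: 0 + 1 + 0 + 0 + 0 + 0 + 0 = 1

1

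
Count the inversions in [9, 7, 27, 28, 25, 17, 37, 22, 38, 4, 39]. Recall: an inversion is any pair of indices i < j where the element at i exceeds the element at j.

19

Count, for each position, how many later elements it exceeds:
9 → 7, 4 → 2
7 → 4 → 1
27 → 25, 17, 22, 4 → 4
28 → 25, 17, 22, 4 → 4
25 → 17, 22, 4 → 3
17 → 4 → 1
37 → 22, 4 → 2
22 → 4 → 1
38 → 4 → 1
4 → none → 0
39 → none → 0
Sum: 2 + 1 + 4 + 4 + 3 + 1 + 2 + 1 + 1 + 0 + 0 = 19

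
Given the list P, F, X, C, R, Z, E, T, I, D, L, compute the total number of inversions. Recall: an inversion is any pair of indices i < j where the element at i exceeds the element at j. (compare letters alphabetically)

For each element, count later entries that are smaller:
P → F, C, E, I, D, L → 6
F → C, E, D → 3
X → C, R, E, T, I, D, L → 7
C → none → 0
R → E, I, D, L → 4
Z → E, T, I, D, L → 5
E → D → 1
T → I, D, L → 3
I → D → 1
D → none → 0
L → none → 0
Sum: 6 + 3 + 7 + 0 + 4 + 5 + 1 + 3 + 1 + 0 + 0 = 30

30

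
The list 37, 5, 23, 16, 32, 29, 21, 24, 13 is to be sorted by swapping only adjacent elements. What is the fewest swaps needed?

The minimum number of adjacent swaps to sort an array equals its inversion count, since every such swap removes exactly one inversion.
Count inversions — for each element, later elements that are smaller:
37: 5, 23, 16, 32, 29, 21, 24, 13 → 8
5: none → 0
23: 16, 21, 13 → 3
16: 13 → 1
32: 29, 21, 24, 13 → 4
29: 21, 24, 13 → 3
21: 13 → 1
24: 13 → 1
13: none → 0
Total inversions: 8 + 0 + 3 + 1 + 4 + 3 + 1 + 1 + 0 = 21

21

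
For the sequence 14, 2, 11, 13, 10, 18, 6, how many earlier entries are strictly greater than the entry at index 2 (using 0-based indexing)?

1 such element

The element at index 2 is 11.
Elements before it: 14, 2
Those larger than 11: 14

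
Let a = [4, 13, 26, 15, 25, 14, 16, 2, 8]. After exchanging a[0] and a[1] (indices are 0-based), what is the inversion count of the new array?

There are 21 inversions.

Positions 0 and 1 hold 4 and 13; after swapping, the array is [13, 4, 26, 15, 25, 14, 16, 2, 8].
Sweep left to right; for each value list the smaller values that follow it:
13: 3
4: 1
26: 6
15: 3
25: 4
14: 2
16: 2
2: 0
8: 0
Sum: 3 + 1 + 6 + 3 + 4 + 2 + 2 + 0 + 0 = 21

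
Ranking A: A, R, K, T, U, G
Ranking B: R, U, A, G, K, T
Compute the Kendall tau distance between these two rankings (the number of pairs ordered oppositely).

Assign each item its position (1..6) in the first ordering, then rewrite the second ordering as that position sequence:
positions: A→1, R→2, K→3, T→4, U→5, G→6
second ordering as positions: [2, 5, 1, 6, 3, 4]
Discordant pairs = inversions in this position sequence.
2: 1 → 1
5: 1, 3, 4 → 3
1: 0
6: 3, 4 → 2
3: 0
4: 0
Total: 1 + 3 + 0 + 2 + 0 + 0 = 6

6 discordant pairs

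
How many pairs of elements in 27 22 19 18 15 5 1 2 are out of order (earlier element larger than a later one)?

There are 27 out-of-order pairs.

Element-by-element contributions:
27 → 22, 19, 18, 15, 5, 1, 2 → 7
22 → 19, 18, 15, 5, 1, 2 → 6
19 → 18, 15, 5, 1, 2 → 5
18 → 15, 5, 1, 2 → 4
15 → 5, 1, 2 → 3
5 → 1, 2 → 2
1 → none → 0
2 → none → 0
Sum: 7 + 6 + 5 + 4 + 3 + 2 + 0 + 0 = 27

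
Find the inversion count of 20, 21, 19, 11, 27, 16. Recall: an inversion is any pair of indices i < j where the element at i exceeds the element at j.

Listing every pair i<j with a[i]>a[j] (using 0-based positions):
(0,2): 20 > 19
(0,3): 20 > 11
(0,5): 20 > 16
(1,2): 21 > 19
(1,3): 21 > 11
(1,5): 21 > 16
(2,3): 19 > 11
(2,5): 19 > 16
(4,5): 27 > 16
That's 9 pairs.

9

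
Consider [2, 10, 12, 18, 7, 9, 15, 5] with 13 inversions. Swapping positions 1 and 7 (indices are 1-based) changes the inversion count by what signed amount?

+9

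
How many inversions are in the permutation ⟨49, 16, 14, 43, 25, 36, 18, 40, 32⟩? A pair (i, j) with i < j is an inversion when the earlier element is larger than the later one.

Element-by-element contributions:
49: 8
16: 1
14: 0
43: 5
25: 1
36: 2
18: 0
40: 1
32: 0
Sum: 8 + 1 + 0 + 5 + 1 + 2 + 0 + 1 + 0 = 18

18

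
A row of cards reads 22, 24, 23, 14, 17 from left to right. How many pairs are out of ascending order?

7

Inversion pairs (indices are 1-based):
(1,4): 22 > 14
(1,5): 22 > 17
(2,3): 24 > 23
(2,4): 24 > 14
(2,5): 24 > 17
(3,4): 23 > 14
(3,5): 23 > 17
That's 7 pairs.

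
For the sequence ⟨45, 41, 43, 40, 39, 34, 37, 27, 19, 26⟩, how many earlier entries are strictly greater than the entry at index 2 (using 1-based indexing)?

1

The element at index 2 is 41.
Elements before it: 45
Those larger than 41: 45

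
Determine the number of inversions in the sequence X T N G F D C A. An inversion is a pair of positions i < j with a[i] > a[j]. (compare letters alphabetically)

For each element, count later entries that are smaller:
X → T, N, G, F, D, C, A → 7
T → N, G, F, D, C, A → 6
N → G, F, D, C, A → 5
G → F, D, C, A → 4
F → D, C, A → 3
D → C, A → 2
C → A → 1
A → none → 0
Sum: 7 + 6 + 5 + 4 + 3 + 2 + 1 + 0 = 28

28 out-of-order pairs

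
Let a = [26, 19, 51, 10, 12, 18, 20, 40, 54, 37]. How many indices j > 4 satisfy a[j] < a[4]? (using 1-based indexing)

The element at index 4 is 10.
Elements after it: 12, 18, 20, 40, 54, 37
None of them are smaller than 10.

0 such elements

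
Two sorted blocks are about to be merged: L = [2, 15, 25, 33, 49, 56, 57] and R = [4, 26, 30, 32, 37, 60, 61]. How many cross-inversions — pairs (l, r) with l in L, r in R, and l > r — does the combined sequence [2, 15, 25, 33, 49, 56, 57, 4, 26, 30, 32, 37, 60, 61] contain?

21 cross-inversions

Take each right-half value and tally the left-half values above it:
r = 4: 15, 25, 33, 49, 56, 57 → 6
r = 26: 33, 49, 56, 57 → 4
r = 30: 33, 49, 56, 57 → 4
r = 32: 33, 49, 56, 57 → 4
r = 37: 49, 56, 57 → 3
r = 60: none → 0
r = 61: none → 0
Cross-inversions: 6 + 4 + 4 + 4 + 3 + 0 + 0 = 21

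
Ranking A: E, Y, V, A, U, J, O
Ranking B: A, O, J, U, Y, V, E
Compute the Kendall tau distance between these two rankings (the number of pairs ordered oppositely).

17

Assign each item its position (1..7) in the first ordering, then rewrite the second ordering as that position sequence:
positions: E→1, Y→2, V→3, A→4, U→5, J→6, O→7
second ordering as positions: [4, 7, 6, 5, 2, 3, 1]
Discordant pairs = inversions in this position sequence.
4: 2, 3, 1 → 3
7: 6, 5, 2, 3, 1 → 5
6: 5, 2, 3, 1 → 4
5: 2, 3, 1 → 3
2: 1 → 1
3: 1 → 1
1: 0
Total: 3 + 5 + 4 + 3 + 1 + 1 + 0 = 17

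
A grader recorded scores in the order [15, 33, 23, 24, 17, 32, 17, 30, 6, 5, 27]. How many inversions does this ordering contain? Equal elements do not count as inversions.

There are 32 inversions.

Count, for each position, how many later elements it exceeds:
15: 2
33: 9
23: 4
24: 4
17: 2
32: 5
17: 2
30: 3
6: 1
5: 0
27: 0
Sum: 2 + 9 + 4 + 4 + 2 + 5 + 2 + 3 + 1 + 0 + 0 = 32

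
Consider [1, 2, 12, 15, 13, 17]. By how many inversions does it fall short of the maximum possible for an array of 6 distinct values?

Maximum inversions for 6 distinct elements is C(6, 2) = 6·5/2 = 15.
Current inversions — for each element, count later smaller elements:
1: 0
2: 0
12: 0
15: 1
13: 0
17: 0
Current total: 0 + 0 + 0 + 1 + 0 + 0 = 1
Shortfall: 15 − 1 = 14

14 inversions short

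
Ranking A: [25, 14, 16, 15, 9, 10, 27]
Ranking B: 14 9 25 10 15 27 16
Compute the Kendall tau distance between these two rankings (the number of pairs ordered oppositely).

Assign each item its position (1..7) in the first ordering, then rewrite the second ordering as that position sequence:
positions: 25→1, 14→2, 16→3, 15→4, 9→5, 10→6, 27→7
second ordering as positions: [2, 5, 1, 6, 4, 7, 3]
Discordant pairs = inversions in this position sequence.
2: 1 → 1
5: 1, 4, 3 → 3
1: 0
6: 4, 3 → 2
4: 3 → 1
7: 3 → 1
3: 0
Total: 1 + 3 + 0 + 2 + 1 + 1 + 0 = 8

There are 8 discordant pairs.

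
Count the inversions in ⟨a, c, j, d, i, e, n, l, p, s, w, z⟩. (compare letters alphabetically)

5

Count, for each position, how many later elements it exceeds:
a: 0
c: 0
j: 3
d: 0
i: 1
e: 0
n: 1
l: 0
p: 0
s: 0
w: 0
z: 0
Sum: 0 + 0 + 3 + 0 + 1 + 0 + 1 + 0 + 0 + 0 + 0 + 0 = 5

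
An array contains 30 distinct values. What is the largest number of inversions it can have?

435

The maximum occurs when the array is in strictly decreasing order: every one of the C(30, 2) pairs is inverted.
C(30, 2) = 30·29/2 = 435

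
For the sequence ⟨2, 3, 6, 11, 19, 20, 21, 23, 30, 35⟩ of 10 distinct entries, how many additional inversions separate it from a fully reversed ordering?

Maximum inversions for 10 distinct elements is C(10, 2) = 10·9/2 = 45.
Current inversions — for each element, count later smaller elements:
2: 0
3: 0
6: 0
11: 0
19: 0
20: 0
21: 0
23: 0
30: 0
35: 0
Current total: 0 + 0 + 0 + 0 + 0 + 0 + 0 + 0 + 0 + 0 = 0
Shortfall: 45 − 0 = 45

45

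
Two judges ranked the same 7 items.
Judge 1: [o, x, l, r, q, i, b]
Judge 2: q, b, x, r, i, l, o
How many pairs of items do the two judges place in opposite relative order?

15 discordant pairs

Assign each item its position (1..7) in the first ordering, then rewrite the second ordering as that position sequence:
positions: o→1, x→2, l→3, r→4, q→5, i→6, b→7
second ordering as positions: [5, 7, 2, 4, 6, 3, 1]
Discordant pairs = inversions in this position sequence.
5: 2, 4, 3, 1 → 4
7: 2, 4, 6, 3, 1 → 5
2: 1 → 1
4: 3, 1 → 2
6: 3, 1 → 2
3: 1 → 1
1: 0
Total: 4 + 5 + 1 + 2 + 2 + 1 + 0 = 15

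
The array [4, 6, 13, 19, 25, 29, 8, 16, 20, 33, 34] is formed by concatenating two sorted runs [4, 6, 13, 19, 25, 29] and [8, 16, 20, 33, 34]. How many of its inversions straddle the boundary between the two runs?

For each element r of the right run, count left-run elements greater than r:
r = 8: 13, 19, 25, 29 → 4
r = 16: 19, 25, 29 → 3
r = 20: 25, 29 → 2
r = 33: none → 0
r = 34: none → 0
Cross-inversions: 4 + 3 + 2 + 0 + 0 = 9

9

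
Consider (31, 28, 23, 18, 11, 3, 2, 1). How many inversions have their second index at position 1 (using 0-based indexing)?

The element at index 1 is 28.
Elements before it: 31
Those larger than 28: 31

1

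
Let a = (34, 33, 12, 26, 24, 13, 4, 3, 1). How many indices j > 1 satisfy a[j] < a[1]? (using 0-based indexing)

7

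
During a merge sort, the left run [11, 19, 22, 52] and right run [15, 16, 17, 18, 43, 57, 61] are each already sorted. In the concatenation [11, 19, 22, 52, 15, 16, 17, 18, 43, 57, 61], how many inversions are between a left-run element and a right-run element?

13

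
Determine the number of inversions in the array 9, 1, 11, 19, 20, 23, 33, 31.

For each element, count later entries that are smaller:
9 → 1 → 1
1 → none → 0
11 → none → 0
19 → none → 0
20 → none → 0
23 → none → 0
33 → 31 → 1
31 → none → 0
Sum: 1 + 0 + 0 + 0 + 0 + 0 + 1 + 0 = 2

There are 2 out-of-order pairs.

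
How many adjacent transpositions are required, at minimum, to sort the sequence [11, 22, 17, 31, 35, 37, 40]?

Swaps: 1

The minimum number of adjacent swaps to sort an array equals its inversion count, since every such swap removes exactly one inversion.
Count inversions — for each element, later elements that are smaller:
11: none → 0
22: 17 → 1
17: none → 0
31: none → 0
35: none → 0
37: none → 0
40: none → 0
Total inversions: 0 + 1 + 0 + 0 + 0 + 0 + 0 = 1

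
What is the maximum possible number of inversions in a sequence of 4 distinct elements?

A reversed (strictly descending) arrangement makes every pair an inversion, giving C(4, 2) inversions.
C(4, 2) = 4·3/2 = 6

Inversions: 6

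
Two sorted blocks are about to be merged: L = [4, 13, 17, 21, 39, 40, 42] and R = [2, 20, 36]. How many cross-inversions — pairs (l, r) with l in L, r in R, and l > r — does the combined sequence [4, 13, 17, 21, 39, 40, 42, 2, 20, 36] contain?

Cross-inversions: 14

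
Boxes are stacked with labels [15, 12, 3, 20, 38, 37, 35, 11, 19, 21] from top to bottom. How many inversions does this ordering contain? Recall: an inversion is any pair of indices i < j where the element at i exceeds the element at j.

Sweep left to right; for each value list the smaller values that follow it:
15: 3
12: 2
3: 0
20: 2
38: 5
37: 4
35: 3
11: 0
19: 0
21: 0
Sum: 3 + 2 + 0 + 2 + 5 + 4 + 3 + 0 + 0 + 0 = 19

19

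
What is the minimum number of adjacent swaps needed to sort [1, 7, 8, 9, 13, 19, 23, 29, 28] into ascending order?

There is 1 swap.

Minimum adjacent swaps = number of inversions (each swap of adjacent out-of-order elements removes one inversion and no swap can remove more).
Count inversions — for each element, later elements that are smaller:
1: none → 0
7: none → 0
8: none → 0
9: none → 0
13: none → 0
19: none → 0
23: none → 0
29: 28 → 1
28: none → 0
Total inversions: 0 + 0 + 0 + 0 + 0 + 0 + 0 + 1 + 0 = 1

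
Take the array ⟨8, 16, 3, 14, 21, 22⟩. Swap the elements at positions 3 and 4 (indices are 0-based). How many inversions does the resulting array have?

Positions 3 and 4 hold 14 and 21; after swapping, the array is [8, 16, 3, 21, 14, 22].
Count, for each position, how many later elements it exceeds:
8 → 3 → 1
16 → 3, 14 → 2
3 → none → 0
21 → 14 → 1
14 → none → 0
22 → none → 0
Sum: 1 + 2 + 0 + 1 + 0 + 0 = 4

4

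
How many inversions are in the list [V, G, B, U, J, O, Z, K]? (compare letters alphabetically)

12 inversions

Sweep left to right; for each value list the smaller values that follow it:
V: 6
G: 1
B: 0
U: 3
J: 0
O: 1
Z: 1
K: 0
Sum: 6 + 1 + 0 + 3 + 0 + 1 + 1 + 0 = 12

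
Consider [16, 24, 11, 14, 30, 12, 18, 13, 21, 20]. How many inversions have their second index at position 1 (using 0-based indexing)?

0 such elements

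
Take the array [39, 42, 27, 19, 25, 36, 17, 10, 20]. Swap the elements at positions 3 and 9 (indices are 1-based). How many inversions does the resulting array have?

25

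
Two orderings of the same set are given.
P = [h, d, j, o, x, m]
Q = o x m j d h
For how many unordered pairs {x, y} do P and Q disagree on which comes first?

12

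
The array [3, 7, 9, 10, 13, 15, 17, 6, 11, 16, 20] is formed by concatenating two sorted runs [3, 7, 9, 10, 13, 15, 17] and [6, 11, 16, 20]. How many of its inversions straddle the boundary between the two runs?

Take each right-half value and tally the left-half values above it:
r = 6: 7, 9, 10, 13, 15, 17 → 6
r = 11: 13, 15, 17 → 3
r = 16: 17 → 1
r = 20: none → 0
Cross-inversions: 6 + 3 + 1 + 0 = 10

There are 10 cross-inversions.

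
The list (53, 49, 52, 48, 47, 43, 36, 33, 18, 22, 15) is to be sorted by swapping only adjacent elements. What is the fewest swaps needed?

Each adjacent swap fixes exactly one inversion, so the minimum swap count equals the number of inversions.
Count inversions — for each element, later elements that are smaller:
53: 49, 52, 48, 47, 43, 36, 33, 18, 22, 15 → 10
49: 48, 47, 43, 36, 33, 18, 22, 15 → 8
52: 48, 47, 43, 36, 33, 18, 22, 15 → 8
48: 47, 43, 36, 33, 18, 22, 15 → 7
47: 43, 36, 33, 18, 22, 15 → 6
43: 36, 33, 18, 22, 15 → 5
36: 33, 18, 22, 15 → 4
33: 18, 22, 15 → 3
18: 15 → 1
22: 15 → 1
15: none → 0
Total inversions: 10 + 8 + 8 + 7 + 6 + 5 + 4 + 3 + 1 + 1 + 0 = 53

Swaps: 53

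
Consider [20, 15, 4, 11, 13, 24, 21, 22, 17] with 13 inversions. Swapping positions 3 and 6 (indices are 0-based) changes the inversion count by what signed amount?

+3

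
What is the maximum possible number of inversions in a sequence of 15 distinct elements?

105 inversions

A reversed (strictly descending) arrangement makes every pair an inversion, giving C(15, 2) inversions.
C(15, 2) = 15·14/2 = 105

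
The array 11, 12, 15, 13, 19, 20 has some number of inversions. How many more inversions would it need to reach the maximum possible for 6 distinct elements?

Maximum inversions for 6 distinct elements is C(6, 2) = 6·5/2 = 15.
Current inversions — for each element, count later smaller elements:
11: 0
12: 0
15: 1
13: 0
19: 0
20: 0
Current total: 0 + 0 + 1 + 0 + 0 + 0 = 1
Shortfall: 15 − 1 = 14

14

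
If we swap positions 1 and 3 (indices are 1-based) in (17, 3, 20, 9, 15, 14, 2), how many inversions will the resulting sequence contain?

Positions 1 and 3 hold 17 and 20; after swapping, the array is [20, 3, 17, 9, 15, 14, 2].
Element-by-element contributions:
20 → 3, 17, 9, 15, 14, 2 → 6
3 → 2 → 1
17 → 9, 15, 14, 2 → 4
9 → 2 → 1
15 → 14, 2 → 2
14 → 2 → 1
2 → none → 0
Sum: 6 + 1 + 4 + 1 + 2 + 1 + 0 = 15

15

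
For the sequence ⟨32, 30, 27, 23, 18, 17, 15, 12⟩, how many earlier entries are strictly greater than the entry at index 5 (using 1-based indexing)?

4 such elements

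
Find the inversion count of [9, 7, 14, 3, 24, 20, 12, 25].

8 inversions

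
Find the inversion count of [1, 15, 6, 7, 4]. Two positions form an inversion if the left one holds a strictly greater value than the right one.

5 inversions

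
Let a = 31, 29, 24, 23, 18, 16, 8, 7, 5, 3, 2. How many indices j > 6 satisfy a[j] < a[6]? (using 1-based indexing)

5 such elements

The element at index 6 is 16.
Elements after it: 8, 7, 5, 3, 2
Those smaller than 16: 8, 7, 5, 3, 2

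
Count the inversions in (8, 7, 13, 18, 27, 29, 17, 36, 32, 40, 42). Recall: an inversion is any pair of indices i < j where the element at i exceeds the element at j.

Element-by-element contributions:
8: 1
7: 0
13: 0
18: 1
27: 1
29: 1
17: 0
36: 1
32: 0
40: 0
42: 0
Sum: 1 + 0 + 0 + 1 + 1 + 1 + 0 + 1 + 0 + 0 + 0 = 5

5 inversions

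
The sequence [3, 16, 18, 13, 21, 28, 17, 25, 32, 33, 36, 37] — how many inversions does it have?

Count, for each position, how many later elements it exceeds:
3 → none → 0
16 → 13 → 1
18 → 13, 17 → 2
13 → none → 0
21 → 17 → 1
28 → 17, 25 → 2
17 → none → 0
25 → none → 0
32 → none → 0
33 → none → 0
36 → none → 0
37 → none → 0
Sum: 0 + 1 + 2 + 0 + 1 + 2 + 0 + 0 + 0 + 0 + 0 + 0 = 6

6 out-of-order pairs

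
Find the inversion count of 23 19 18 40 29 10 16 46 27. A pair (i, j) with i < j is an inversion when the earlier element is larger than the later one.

17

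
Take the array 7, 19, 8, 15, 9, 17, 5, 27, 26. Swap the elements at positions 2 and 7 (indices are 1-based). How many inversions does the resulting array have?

Positions 2 and 7 hold 19 and 5; after swapping, the array is [7, 5, 8, 15, 9, 17, 19, 27, 26].
For each element, count later entries that are smaller:
7 → 5 → 1
5 → none → 0
8 → none → 0
15 → 9 → 1
9 → none → 0
17 → none → 0
19 → none → 0
27 → 26 → 1
26 → none → 0
Sum: 1 + 0 + 0 + 1 + 0 + 0 + 0 + 1 + 0 = 3

3 inversions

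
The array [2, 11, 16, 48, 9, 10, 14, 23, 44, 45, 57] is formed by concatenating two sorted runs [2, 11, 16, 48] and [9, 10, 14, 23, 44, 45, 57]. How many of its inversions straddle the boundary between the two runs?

11

Take each right-half value and tally the left-half values above it:
r = 9: 11, 16, 48 → 3
r = 10: 11, 16, 48 → 3
r = 14: 16, 48 → 2
r = 23: 48 → 1
r = 44: 48 → 1
r = 45: 48 → 1
r = 57: none → 0
Cross-inversions: 3 + 3 + 2 + 1 + 1 + 1 + 0 = 11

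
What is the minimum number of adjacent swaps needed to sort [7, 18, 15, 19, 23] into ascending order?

Each adjacent swap fixes exactly one inversion, so the minimum swap count equals the number of inversions.
Count inversions — for each element, later elements that are smaller:
7: none → 0
18: 15 → 1
15: none → 0
19: none → 0
23: none → 0
Total inversions: 0 + 1 + 0 + 0 + 0 = 1

1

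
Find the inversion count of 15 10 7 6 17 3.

11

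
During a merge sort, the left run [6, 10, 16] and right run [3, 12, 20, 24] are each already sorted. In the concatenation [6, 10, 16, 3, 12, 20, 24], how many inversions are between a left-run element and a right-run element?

For each element r of the right run, count left-run elements greater than r:
r = 3: 6, 10, 16 → 3
r = 12: 16 → 1
r = 20: none → 0
r = 24: none → 0
Cross-inversions: 3 + 1 + 0 + 0 = 4

4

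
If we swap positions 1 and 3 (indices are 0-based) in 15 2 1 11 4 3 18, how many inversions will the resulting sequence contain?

Positions 1 and 3 hold 2 and 11; after swapping, the array is [15, 11, 1, 2, 4, 3, 18].
Count, for each position, how many later elements it exceeds:
15 → 11, 1, 2, 4, 3 → 5
11 → 1, 2, 4, 3 → 4
1 → none → 0
2 → none → 0
4 → 3 → 1
3 → none → 0
18 → none → 0
Sum: 5 + 4 + 0 + 0 + 1 + 0 + 0 = 10

10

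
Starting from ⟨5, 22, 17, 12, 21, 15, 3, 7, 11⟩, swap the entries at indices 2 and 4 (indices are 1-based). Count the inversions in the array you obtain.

Positions 2 and 4 hold 22 and 12; after swapping, the array is [5, 12, 17, 22, 21, 15, 3, 7, 11].
Sweep left to right; for each value list the smaller values that follow it:
5 → 3 → 1
12 → 3, 7, 11 → 3
17 → 15, 3, 7, 11 → 4
22 → 21, 15, 3, 7, 11 → 5
21 → 15, 3, 7, 11 → 4
15 → 3, 7, 11 → 3
3 → none → 0
7 → none → 0
11 → none → 0
Sum: 1 + 3 + 4 + 5 + 4 + 3 + 0 + 0 + 0 = 20

Inversions: 20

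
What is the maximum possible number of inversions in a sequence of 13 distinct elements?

A reversed (strictly descending) arrangement makes every pair an inversion, giving C(13, 2) inversions.
C(13, 2) = 13·12/2 = 78

Inversions: 78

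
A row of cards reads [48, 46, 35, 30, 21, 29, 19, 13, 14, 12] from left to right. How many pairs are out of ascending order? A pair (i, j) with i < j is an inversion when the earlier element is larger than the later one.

Element-by-element contributions:
48: 9
46: 8
35: 7
30: 6
21: 4
29: 4
19: 3
13: 1
14: 1
12: 0
Sum: 9 + 8 + 7 + 6 + 4 + 4 + 3 + 1 + 1 + 0 = 43

43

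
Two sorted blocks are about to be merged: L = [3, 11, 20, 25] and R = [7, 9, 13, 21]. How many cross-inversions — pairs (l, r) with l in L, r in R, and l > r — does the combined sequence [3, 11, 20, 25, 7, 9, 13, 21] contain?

9

Count, for every r in R, how many entries of L exceed r:
r = 7: 11, 20, 25 → 3
r = 9: 11, 20, 25 → 3
r = 13: 20, 25 → 2
r = 21: 25 → 1
Cross-inversions: 3 + 3 + 2 + 1 = 9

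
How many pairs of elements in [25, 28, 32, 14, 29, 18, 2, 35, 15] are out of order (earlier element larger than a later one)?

20 out-of-order pairs

For each element, count later entries that are smaller:
25 → 14, 18, 2, 15 → 4
28 → 14, 18, 2, 15 → 4
32 → 14, 29, 18, 2, 15 → 5
14 → 2 → 1
29 → 18, 2, 15 → 3
18 → 2, 15 → 2
2 → none → 0
35 → 15 → 1
15 → none → 0
Sum: 4 + 4 + 5 + 1 + 3 + 2 + 0 + 1 + 0 = 20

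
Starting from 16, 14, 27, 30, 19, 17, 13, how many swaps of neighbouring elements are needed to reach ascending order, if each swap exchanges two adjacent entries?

Each adjacent swap fixes exactly one inversion, so the minimum swap count equals the number of inversions.
Count inversions — for each element, later elements that are smaller:
16: 14, 13 → 2
14: 13 → 1
27: 19, 17, 13 → 3
30: 19, 17, 13 → 3
19: 17, 13 → 2
17: 13 → 1
13: none → 0
Total inversions: 2 + 1 + 3 + 3 + 2 + 1 + 0 = 12

12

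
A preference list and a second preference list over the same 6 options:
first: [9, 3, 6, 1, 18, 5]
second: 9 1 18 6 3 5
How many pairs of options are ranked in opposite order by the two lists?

Assign each item its position (1..6) in the first ordering, then rewrite the second ordering as that position sequence:
positions: 9→1, 3→2, 6→3, 1→4, 18→5, 5→6
second ordering as positions: [1, 4, 5, 3, 2, 6]
Discordant pairs = inversions in this position sequence.
1: 0
4: 3, 2 → 2
5: 3, 2 → 2
3: 2 → 1
2: 0
6: 0
Total: 0 + 2 + 2 + 1 + 0 + 0 = 5

5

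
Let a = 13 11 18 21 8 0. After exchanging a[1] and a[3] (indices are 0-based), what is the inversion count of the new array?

13

Positions 1 and 3 hold 11 and 21; after swapping, the array is [13, 21, 18, 11, 8, 0].
Sweep left to right; for each value list the smaller values that follow it:
13: 3
21: 4
18: 3
11: 2
8: 1
0: 0
Sum: 3 + 4 + 3 + 2 + 1 + 0 = 13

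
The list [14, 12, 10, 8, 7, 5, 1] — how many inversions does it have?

21 inversions

Count, for each position, how many later elements it exceeds:
14 → 12, 10, 8, 7, 5, 1 → 6
12 → 10, 8, 7, 5, 1 → 5
10 → 8, 7, 5, 1 → 4
8 → 7, 5, 1 → 3
7 → 5, 1 → 2
5 → 1 → 1
1 → none → 0
Sum: 6 + 5 + 4 + 3 + 2 + 1 + 0 = 21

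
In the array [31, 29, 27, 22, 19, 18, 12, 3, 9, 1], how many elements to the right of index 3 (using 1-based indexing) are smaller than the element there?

The element at index 3 is 27.
Elements after it: 22, 19, 18, 12, 3, 9, 1
Those smaller than 27: 22, 19, 18, 12, 3, 9, 1

7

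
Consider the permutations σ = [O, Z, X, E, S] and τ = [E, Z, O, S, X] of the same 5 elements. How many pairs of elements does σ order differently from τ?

Discordant pairs: 5

Assign each item its position (1..5) in the first ordering, then rewrite the second ordering as that position sequence:
positions: O→1, Z→2, X→3, E→4, S→5
second ordering as positions: [4, 2, 1, 5, 3]
Discordant pairs = inversions in this position sequence.
4: 2, 1, 3 → 3
2: 1 → 1
1: 0
5: 3 → 1
3: 0
Total: 3 + 1 + 0 + 1 + 0 = 5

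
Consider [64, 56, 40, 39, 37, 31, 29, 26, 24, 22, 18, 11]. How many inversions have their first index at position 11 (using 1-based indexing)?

1 such element

The element at index 11 is 18.
Elements after it: 11
Those smaller than 18: 11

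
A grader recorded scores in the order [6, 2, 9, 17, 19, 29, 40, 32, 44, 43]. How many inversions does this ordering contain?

Element-by-element contributions:
6 → 2 → 1
2 → none → 0
9 → none → 0
17 → none → 0
19 → none → 0
29 → none → 0
40 → 32 → 1
32 → none → 0
44 → 43 → 1
43 → none → 0
Sum: 1 + 0 + 0 + 0 + 0 + 0 + 1 + 0 + 1 + 0 = 3

3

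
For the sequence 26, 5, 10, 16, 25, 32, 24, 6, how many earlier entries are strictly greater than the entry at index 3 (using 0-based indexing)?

1

The element at index 3 is 16.
Elements before it: 26, 5, 10
Those larger than 16: 26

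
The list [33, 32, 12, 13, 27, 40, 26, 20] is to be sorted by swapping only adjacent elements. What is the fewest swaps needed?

16 adjacent swaps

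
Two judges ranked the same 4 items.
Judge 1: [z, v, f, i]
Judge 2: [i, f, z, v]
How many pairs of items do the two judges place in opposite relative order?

5 discordant pairs

Assign each item its position (1..4) in the first ordering, then rewrite the second ordering as that position sequence:
positions: z→1, v→2, f→3, i→4
second ordering as positions: [4, 3, 1, 2]
Discordant pairs = inversions in this position sequence.
4: 3, 1, 2 → 3
3: 1, 2 → 2
1: 0
2: 0
Total: 3 + 2 + 0 + 0 = 5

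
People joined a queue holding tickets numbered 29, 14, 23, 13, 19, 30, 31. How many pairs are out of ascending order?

Element-by-element contributions:
29 → 14, 23, 13, 19 → 4
14 → 13 → 1
23 → 13, 19 → 2
13 → none → 0
19 → none → 0
30 → none → 0
31 → none → 0
Sum: 4 + 1 + 2 + 0 + 0 + 0 + 0 = 7

Inversions: 7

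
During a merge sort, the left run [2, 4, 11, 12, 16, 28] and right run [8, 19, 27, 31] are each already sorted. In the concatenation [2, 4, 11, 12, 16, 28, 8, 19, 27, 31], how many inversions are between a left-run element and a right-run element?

6

For each element r of the right run, count left-run elements greater than r:
r = 8: 11, 12, 16, 28 → 4
r = 19: 28 → 1
r = 27: 28 → 1
r = 31: none → 0
Cross-inversions: 4 + 1 + 1 + 0 = 6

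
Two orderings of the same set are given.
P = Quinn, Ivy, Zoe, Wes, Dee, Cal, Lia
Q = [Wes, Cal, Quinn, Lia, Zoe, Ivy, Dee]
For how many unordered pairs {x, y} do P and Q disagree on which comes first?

11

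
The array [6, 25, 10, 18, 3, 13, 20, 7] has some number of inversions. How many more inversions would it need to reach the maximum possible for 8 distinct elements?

14 inversions short

Maximum inversions for 8 distinct elements is C(8, 2) = 8·7/2 = 28.
Current inversions — for each element, count later smaller elements:
6: 1
25: 6
10: 2
18: 3
3: 0
13: 1
20: 1
7: 0
Current total: 1 + 6 + 2 + 3 + 0 + 1 + 1 + 0 = 14
Shortfall: 28 − 14 = 14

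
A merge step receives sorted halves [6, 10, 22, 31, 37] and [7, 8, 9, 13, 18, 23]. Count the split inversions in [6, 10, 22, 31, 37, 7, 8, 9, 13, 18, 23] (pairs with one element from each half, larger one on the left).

20

For each element r of the right run, count left-run elements greater than r:
r = 7: 10, 22, 31, 37 → 4
r = 8: 10, 22, 31, 37 → 4
r = 9: 10, 22, 31, 37 → 4
r = 13: 22, 31, 37 → 3
r = 18: 22, 31, 37 → 3
r = 23: 31, 37 → 2
Cross-inversions: 4 + 4 + 4 + 3 + 3 + 2 = 20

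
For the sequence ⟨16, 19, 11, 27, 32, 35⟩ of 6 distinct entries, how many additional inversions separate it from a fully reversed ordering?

Maximum inversions for 6 distinct elements is C(6, 2) = 6·5/2 = 15.
Current inversions — for each element, count later smaller elements:
16: 1
19: 1
11: 0
27: 0
32: 0
35: 0
Current total: 1 + 1 + 0 + 0 + 0 + 0 = 2
Shortfall: 15 − 2 = 13

13 inversions short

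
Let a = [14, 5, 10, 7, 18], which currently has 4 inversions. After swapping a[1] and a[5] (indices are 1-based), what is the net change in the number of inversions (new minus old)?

+1

Positions 1 and 5 hold 14 and 18; after swapping, the array is [18, 5, 10, 7, 14].
For each element, count later entries that are smaller:
18: 4
5: 0
10: 1
7: 0
14: 0
Sum: 4 + 0 + 1 + 0 + 0 = 5
Change: 5 − 4 = +1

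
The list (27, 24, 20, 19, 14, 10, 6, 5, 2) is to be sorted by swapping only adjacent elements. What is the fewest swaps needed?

36 swaps

The minimum number of adjacent swaps to sort an array equals its inversion count, since every such swap removes exactly one inversion.
Count inversions — for each element, later elements that are smaller:
27: 24, 20, 19, 14, 10, 6, 5, 2 → 8
24: 20, 19, 14, 10, 6, 5, 2 → 7
20: 19, 14, 10, 6, 5, 2 → 6
19: 14, 10, 6, 5, 2 → 5
14: 10, 6, 5, 2 → 4
10: 6, 5, 2 → 3
6: 5, 2 → 2
5: 2 → 1
2: none → 0
Total inversions: 8 + 7 + 6 + 5 + 4 + 3 + 2 + 1 + 0 = 36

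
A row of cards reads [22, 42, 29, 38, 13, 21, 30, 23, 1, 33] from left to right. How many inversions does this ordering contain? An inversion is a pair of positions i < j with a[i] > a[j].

26 inversions

Count, for each position, how many later elements it exceeds:
22: 3
42: 8
29: 4
38: 6
13: 1
21: 1
30: 2
23: 1
1: 0
33: 0
Sum: 3 + 8 + 4 + 6 + 1 + 1 + 2 + 1 + 0 + 0 = 26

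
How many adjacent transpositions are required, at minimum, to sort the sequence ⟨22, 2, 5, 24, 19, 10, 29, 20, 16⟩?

Each adjacent swap fixes exactly one inversion, so the minimum swap count equals the number of inversions.
Count inversions — for each element, later elements that are smaller:
22: 2, 5, 19, 10, 20, 16 → 6
2: none → 0
5: none → 0
24: 19, 10, 20, 16 → 4
19: 10, 16 → 2
10: none → 0
29: 20, 16 → 2
20: 16 → 1
16: none → 0
Total inversions: 6 + 0 + 0 + 4 + 2 + 0 + 2 + 1 + 0 = 15

There are 15 swaps.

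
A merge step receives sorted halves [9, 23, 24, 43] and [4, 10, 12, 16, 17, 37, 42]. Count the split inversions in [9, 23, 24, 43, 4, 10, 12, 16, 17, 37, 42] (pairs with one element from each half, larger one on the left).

18 cross-inversions

Take each right-half value and tally the left-half values above it:
r = 4: 9, 23, 24, 43 → 4
r = 10: 23, 24, 43 → 3
r = 12: 23, 24, 43 → 3
r = 16: 23, 24, 43 → 3
r = 17: 23, 24, 43 → 3
r = 37: 43 → 1
r = 42: 43 → 1
Cross-inversions: 4 + 3 + 3 + 3 + 3 + 1 + 1 = 18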